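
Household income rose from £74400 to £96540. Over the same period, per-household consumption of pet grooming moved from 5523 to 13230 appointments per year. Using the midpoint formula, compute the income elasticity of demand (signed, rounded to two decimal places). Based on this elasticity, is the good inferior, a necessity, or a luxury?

3.17; luxury

%ΔQ = (13230 − 5523)/[( 5523 + 13230)/2] = 7707/9376.5 = 0.821948…
%ΔIncome = (96540 − 74400)/[( 74400 + 96540)/2] = 22140/85470 = 0.259038…
E_income = (7707/9376.5) / (22140/85470) = 3.1730…
E_income > 1 ⇒ normal good, luxury.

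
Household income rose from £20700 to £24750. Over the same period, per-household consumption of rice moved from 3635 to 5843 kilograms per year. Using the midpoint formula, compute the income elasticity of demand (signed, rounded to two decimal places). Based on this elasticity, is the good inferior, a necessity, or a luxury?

%ΔQ = (5843 − 3635)/[( 3635 + 5843)/2] = 2208/4739 = 0.465921…
%ΔIncome = (24750 − 20700)/[( 20700 + 24750)/2] = 4050/22725 = 0.178217…
E_income = (2208/4739) / (4050/22725) = 2.6143…
E_income > 1 ⇒ normal good, luxury.

2.61; luxury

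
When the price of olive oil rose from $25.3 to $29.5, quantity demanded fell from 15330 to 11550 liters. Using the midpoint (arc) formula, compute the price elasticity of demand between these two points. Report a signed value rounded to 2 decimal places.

%ΔQ = (11550 − 15330) / [(15330 + 11550)/2] = -3780/13440 = -0.28125
%ΔP = (29.5 − 25.3) / [(25.3 + 29.5)/2] = 4.2/27.4 = 0.153284…
Arc Ed = %ΔQ / %ΔP = (-3780/13440) / (4.2/27.4) = -1.8348…

-1.83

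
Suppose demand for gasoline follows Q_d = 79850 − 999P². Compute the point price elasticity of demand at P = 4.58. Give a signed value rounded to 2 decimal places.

dQ_d/dP = −2·999·P = -9150.84. At P = 4.58, Q_d = 58894.5764.
Ed = (dQ_d/dP)·(P/Q_d) = (-9150.84) × (4.58/58894.5764) = -0.7116…

-0.71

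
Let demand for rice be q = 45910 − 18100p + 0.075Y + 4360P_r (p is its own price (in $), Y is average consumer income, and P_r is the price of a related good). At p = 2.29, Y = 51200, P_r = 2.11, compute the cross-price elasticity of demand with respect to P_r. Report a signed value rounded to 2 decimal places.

0.53

At the given values, q = 45910 − 18100(2.29) + 0.075(51200) + 4360(2.11) = 17500.6.
∂q/∂P_r = 4360.
E = (4360) × (2.11/17500.6) = 0.5256…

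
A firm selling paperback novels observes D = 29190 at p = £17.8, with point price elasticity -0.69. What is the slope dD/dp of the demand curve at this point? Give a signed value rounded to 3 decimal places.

Ed = (dD/dp)·(p/D) ⇒ dD/dp = Ed·D/p = (-0.69)·29190/17.8 = -1131.52247…

-1131.522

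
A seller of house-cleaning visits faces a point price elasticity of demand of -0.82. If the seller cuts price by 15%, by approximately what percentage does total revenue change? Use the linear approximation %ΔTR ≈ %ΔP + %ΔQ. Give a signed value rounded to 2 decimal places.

%ΔQ ≈ Ed × %ΔP = (-0.82) × (-15%) = +12.3000%
%ΔTR ≈ %ΔP + %ΔQ = (-15%) + (+12.3000%) = -2.7000%

-2.70%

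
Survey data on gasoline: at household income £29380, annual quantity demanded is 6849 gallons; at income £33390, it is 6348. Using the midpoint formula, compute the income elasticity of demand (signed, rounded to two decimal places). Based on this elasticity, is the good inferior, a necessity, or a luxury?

-0.59; inferior

%ΔQ = (6348 − 6849)/[( 6849 + 6348)/2] = -501/6598.5 = -0.075926…
%ΔIncome = (33390 − 29380)/[( 29380 + 33390)/2] = 4010/31385 = 0.127768…
E_income = (-501/6598.5) / (4010/31385) = -0.5942…
E_income < 0 ⇒ inferior good.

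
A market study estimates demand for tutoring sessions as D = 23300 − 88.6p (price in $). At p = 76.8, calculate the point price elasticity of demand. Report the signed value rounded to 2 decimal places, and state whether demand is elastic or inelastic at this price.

-0.41; inelastic

dD/dp = −88.6. At p = 76.8, D = 23300 − 88.6(76.8) = 16495.52.
Ed = (dD/dp)·(p/D) = −88.6 × (76.8/16495.52) = -0.4125…
|Ed| = 0.41 < 1, so demand is inelastic.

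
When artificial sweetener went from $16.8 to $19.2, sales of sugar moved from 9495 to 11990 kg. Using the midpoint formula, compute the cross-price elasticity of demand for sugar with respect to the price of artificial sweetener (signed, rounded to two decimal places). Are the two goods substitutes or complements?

%ΔQ_{sugar} = (11990 − 9495)/avg = 2495/10742.5 = 0.232255…
%ΔP_{artificial sweetener} = (19.2 − 16.8)/avg = 2.4/18 = 0.133333…
E_cross = (2495/10742.5) / (2.4/18) = 1.7419…
E_cross > 0 ⇒ the goods are substitutes.

1.74; substitutes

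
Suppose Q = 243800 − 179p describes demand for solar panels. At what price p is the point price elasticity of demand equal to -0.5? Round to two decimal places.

Ed = −179p/(243800 − 179p). Set this equal to -0.5:
179p = 0.5·(243800 − 179p) ⇒ 179p(1 + 0.5) = 0.5·243800
p = 0.5·243800 / (179·1.5) = 454.0037…

454.00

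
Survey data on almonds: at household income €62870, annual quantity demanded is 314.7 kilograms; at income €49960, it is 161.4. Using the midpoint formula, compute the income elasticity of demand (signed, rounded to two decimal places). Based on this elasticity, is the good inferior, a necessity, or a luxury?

2.81; luxury

%ΔQ = (161.4 − 314.7)/[( 314.7 + 161.4)/2] = -153.3/238.05 = -0.643982…
%ΔIncome = (49960 − 62870)/[( 62870 + 49960)/2] = -12910/56415 = -0.228839…
E_income = (-153.3/238.05) / (-12910/56415) = 2.8141…
E_income > 1 ⇒ normal good, luxury.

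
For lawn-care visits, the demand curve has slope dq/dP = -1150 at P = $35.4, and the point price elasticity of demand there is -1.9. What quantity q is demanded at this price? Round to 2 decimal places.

21426.32

Ed = (dq/dP)·(P/q) ⇒ q = (dq/dP)·P/Ed = (-1150)·35.4/(-1.9) = 21426.3157…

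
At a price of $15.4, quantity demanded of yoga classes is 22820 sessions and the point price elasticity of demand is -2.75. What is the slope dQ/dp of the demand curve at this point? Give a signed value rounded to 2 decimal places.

-4075.00

Ed = (dQ/dp)·(p/Q) ⇒ dQ/dp = Ed·Q/p = (-2.75)·22820/15.4 = -4075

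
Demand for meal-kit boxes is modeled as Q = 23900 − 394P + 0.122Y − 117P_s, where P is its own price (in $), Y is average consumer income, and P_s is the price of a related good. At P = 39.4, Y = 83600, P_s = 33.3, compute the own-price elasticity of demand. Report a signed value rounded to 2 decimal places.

-1.06

At the given values, Q = 23900 − 394(39.4) + 0.122(83600) − 117(33.3) = 14679.5.
∂Q/∂P = −394.
E = (-394) × (39.4/14679.5) = -1.0575…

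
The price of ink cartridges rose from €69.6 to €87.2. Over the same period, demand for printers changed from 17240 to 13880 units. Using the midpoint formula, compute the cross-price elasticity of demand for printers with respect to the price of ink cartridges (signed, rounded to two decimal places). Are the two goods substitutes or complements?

-0.96; complements

%ΔQ_{printers} = (13880 − 17240)/avg = -3360/15560 = -0.215938…
%ΔP_{ink cartridges} = (87.2 − 69.6)/avg = 17.6/78.4 = 0.224489…
E_cross = (-3360/15560) / (17.6/78.4) = -0.9619…
E_cross < 0 ⇒ the goods are complements.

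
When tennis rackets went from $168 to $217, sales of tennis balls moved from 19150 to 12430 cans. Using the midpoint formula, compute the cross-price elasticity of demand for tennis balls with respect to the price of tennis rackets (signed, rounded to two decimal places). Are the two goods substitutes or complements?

%ΔQ_{tennis balls} = (12430 − 19150)/avg = -6720/15790 = -0.425585…
%ΔP_{tennis rackets} = (217 − 168)/avg = 49/192.5 = 0.254545…
E_cross = (-6720/15790) / (49/192.5) = -1.6719…
E_cross < 0 ⇒ the goods are complements.

-1.67; complements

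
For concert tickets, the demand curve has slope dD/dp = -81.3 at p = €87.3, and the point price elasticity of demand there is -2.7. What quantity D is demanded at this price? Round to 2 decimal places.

2628.70

Ed = (dD/dp)·(p/D) ⇒ D = (dD/dp)·p/Ed = (-81.3)·87.3/(-2.7) = 2628.7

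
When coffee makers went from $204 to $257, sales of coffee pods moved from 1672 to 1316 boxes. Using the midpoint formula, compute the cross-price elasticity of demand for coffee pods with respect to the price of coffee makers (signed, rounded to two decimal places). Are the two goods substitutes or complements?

-1.04; complements

%ΔQ_{coffee pods} = (1316 − 1672)/avg = -356/1494 = -0.238286…
%ΔP_{coffee makers} = (257 − 204)/avg = 53/230.5 = 0.229934…
E_cross = (-356/1494) / (53/230.5) = -1.0363…
E_cross < 0 ⇒ the goods are complements.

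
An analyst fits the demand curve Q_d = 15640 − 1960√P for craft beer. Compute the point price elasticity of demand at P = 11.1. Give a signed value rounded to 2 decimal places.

-0.36

dQ_d/dP = −1960/(2√P) = -294.147. At P = 11.1, Q_d = 9109.93.
Ed = (dQ_d/dP)·(P/Q_d) = (-294.147) × (11.1/9109.93) = -0.3584…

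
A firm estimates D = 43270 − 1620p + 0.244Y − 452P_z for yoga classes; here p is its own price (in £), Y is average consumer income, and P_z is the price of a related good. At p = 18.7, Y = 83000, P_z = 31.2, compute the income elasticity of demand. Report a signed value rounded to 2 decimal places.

1.06

At the given values, D = 43270 − 1620(18.7) + 0.244(83000) − 452(31.2) = 19125.6.
∂D/∂Y = 0.244.
E = (0.244) × (83000/19125.6) = 1.0588…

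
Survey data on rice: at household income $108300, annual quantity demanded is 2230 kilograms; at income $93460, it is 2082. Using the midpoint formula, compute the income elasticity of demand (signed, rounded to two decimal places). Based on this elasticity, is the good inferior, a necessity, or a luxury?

%ΔQ = (2082 − 2230)/[( 2230 + 2082)/2] = -148/2156 = -0.068645…
%ΔIncome = (93460 − 108300)/[( 108300 + 93460)/2] = -14840/100880 = -0.147105…
E_income = (-148/2156) / (-14840/100880) = 0.4666…
0 < E_income < 1 ⇒ normal good, necessity.

0.47; necessity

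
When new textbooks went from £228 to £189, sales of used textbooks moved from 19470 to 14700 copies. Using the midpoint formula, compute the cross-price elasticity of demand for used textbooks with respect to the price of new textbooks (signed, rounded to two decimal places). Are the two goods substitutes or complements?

%ΔQ_{used textbooks} = (14700 − 19470)/avg = -4770/17085 = -0.279192…
%ΔP_{new textbooks} = (189 − 228)/avg = -39/208.5 = -0.187050…
E_cross = (-4770/17085) / (-39/208.5) = 1.4926…
E_cross > 0 ⇒ the goods are substitutes.

1.49; substitutes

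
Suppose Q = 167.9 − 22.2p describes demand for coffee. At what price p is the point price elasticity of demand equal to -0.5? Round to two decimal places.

Ed = −22.2p/(167.9 − 22.2p). Set this equal to -0.5:
22.2p = 0.5·(167.9 − 22.2p) ⇒ 22.2p(1 + 0.5) = 0.5·167.9
p = 0.5·167.9 / (22.2·1.5) = 2.5210…

2.52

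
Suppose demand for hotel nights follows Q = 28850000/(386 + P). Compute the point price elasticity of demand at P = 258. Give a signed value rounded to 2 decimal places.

dQ/dP = −28850000/(386 + P)² = -69.5623. At P = 258, Q = 44798.1.
Ed = (dQ/dP)·(P/Q) = (-69.5623) × (258/44798.1) = -0.4006…

-0.40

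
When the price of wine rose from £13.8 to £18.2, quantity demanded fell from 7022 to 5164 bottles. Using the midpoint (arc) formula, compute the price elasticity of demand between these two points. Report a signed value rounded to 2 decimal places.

%ΔQ = (5164 − 7022) / [(7022 + 5164)/2] = -1858/6093 = -0.304940…
%ΔP = (18.2 − 13.8) / [(13.8 + 18.2)/2] = 4.4/16 = 0.275
Arc Ed = %ΔQ / %ΔP = (-1858/6093) / (4.4/16) = -1.1088…

-1.11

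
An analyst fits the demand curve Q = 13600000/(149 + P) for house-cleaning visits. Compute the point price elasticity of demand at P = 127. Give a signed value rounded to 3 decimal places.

dQ/dP = −13600000/(149 + P)² = -178.534. At P = 127, Q = 49275.4.
Ed = (dQ/dP)·(P/Q) = (-178.534) × (127/49275.4) = -0.46014…

-0.460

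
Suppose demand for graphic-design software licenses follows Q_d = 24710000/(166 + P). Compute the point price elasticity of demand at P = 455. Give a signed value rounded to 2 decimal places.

-0.73

dQ_d/dP = −24710000/(166 + P)² = -64.0751. At P = 455, Q_d = 39790.7.
Ed = (dQ_d/dP)·(P/Q_d) = (-64.0751) × (455/39790.7) = -0.7326…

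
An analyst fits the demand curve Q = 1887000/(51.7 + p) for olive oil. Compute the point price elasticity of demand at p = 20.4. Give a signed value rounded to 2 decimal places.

-0.28

dQ/dp = −1887000/(51.7 + p)² = -362.996. At p = 20.4, Q = 26172.
Ed = (dQ/dp)·(p/Q) = (-362.996) × (20.4/26172) = -0.2829…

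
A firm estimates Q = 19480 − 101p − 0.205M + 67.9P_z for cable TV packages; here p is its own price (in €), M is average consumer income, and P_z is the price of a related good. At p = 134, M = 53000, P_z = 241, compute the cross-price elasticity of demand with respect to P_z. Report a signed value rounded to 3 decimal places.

At the given values, Q = 19480 − 101(134) − 0.205(53000) + 67.9(241) = 11444.9.
∂Q/∂P_z = 67.9.
E = (67.9) × (241/11444.9) = 1.42979…

1.430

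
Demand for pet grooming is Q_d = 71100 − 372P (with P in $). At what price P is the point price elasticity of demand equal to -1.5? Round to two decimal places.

114.68

Ed = −372P/(71100 − 372P). Set this equal to -1.5:
372P = 1.5·(71100 − 372P) ⇒ 372P(1 + 1.5) = 1.5·71100
P = 1.5·71100 / (372·2.5) = 114.6774…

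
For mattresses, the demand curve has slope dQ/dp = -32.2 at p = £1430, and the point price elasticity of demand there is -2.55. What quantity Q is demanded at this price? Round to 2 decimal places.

18057.25

Ed = (dQ/dp)·(p/Q) ⇒ Q = (dQ/dp)·p/Ed = (-32.2)·1430/(-2.55) = 18057.2549…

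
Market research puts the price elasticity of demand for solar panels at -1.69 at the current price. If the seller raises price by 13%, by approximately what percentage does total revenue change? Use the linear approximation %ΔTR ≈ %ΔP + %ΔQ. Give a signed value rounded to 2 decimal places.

%ΔQ ≈ Ed × %ΔP = (-1.69) × (+13%) = -21.9700%
%ΔTR ≈ %ΔP + %ΔQ = (+13%) + (-21.9700%) = -8.9700%

-8.97%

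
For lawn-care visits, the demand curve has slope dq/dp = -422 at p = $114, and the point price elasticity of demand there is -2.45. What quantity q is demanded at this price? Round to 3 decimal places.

Ed = (dq/dp)·(p/q) ⇒ q = (dq/dp)·p/Ed = (-422)·114/(-2.45) = 19635.91836…

19635.918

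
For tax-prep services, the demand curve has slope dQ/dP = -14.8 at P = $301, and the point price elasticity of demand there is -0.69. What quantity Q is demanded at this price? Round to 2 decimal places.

6456.23

Ed = (dQ/dP)·(P/Q) ⇒ Q = (dQ/dP)·P/Ed = (-14.8)·301/(-0.69) = 6456.2318…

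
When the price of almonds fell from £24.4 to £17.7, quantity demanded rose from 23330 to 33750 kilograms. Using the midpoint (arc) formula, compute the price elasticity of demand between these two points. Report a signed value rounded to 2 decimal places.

%ΔQ = (33750 − 23330) / [(23330 + 33750)/2] = 10420/28540 = 0.365101…
%ΔP = (17.7 − 24.4) / [(24.4 + 17.7)/2] = -6.7/21.05 = -0.318289…
Arc Ed = %ΔQ / %ΔP = (10420/28540) / (-6.7/21.05) = -1.1470…

-1.15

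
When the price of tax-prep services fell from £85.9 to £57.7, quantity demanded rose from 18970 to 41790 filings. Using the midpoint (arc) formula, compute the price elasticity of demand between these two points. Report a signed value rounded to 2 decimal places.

%ΔQ = (41790 − 18970) / [(18970 + 41790)/2] = 22820/30380 = 0.751152…
%ΔP = (57.7 − 85.9) / [(85.9 + 57.7)/2] = -28.2/71.8 = -0.392757…
Arc Ed = %ΔQ / %ΔP = (22820/30380) / (-28.2/71.8) = -1.9125…

-1.91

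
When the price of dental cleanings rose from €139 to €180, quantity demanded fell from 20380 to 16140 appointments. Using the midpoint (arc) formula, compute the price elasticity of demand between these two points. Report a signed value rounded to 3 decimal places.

-0.903

%ΔQ = (16140 − 20380) / [(20380 + 16140)/2] = -4240/18260 = -0.232201…
%ΔP = (180 − 139) / [(139 + 180)/2] = 41/159.5 = 0.257053…
Arc Ed = %ΔQ / %ΔP = (-4240/18260) / (41/159.5) = -0.90332…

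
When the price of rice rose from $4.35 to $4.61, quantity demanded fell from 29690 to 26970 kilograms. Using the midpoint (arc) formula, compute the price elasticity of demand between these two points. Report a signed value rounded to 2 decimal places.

%ΔQ = (26970 − 29690) / [(29690 + 26970)/2] = -2720/28330 = -0.096011…
%ΔP = (4.61 − 4.35) / [(4.35 + 4.61)/2] = 0.26/4.48 = 0.058035…
Arc Ed = %ΔQ / %ΔP = (-2720/28330) / (0.26/4.48) = -1.6543…

-1.65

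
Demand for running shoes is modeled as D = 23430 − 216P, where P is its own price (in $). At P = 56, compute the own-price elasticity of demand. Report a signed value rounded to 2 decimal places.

-1.07

At the given values, D = 23430 − 216(56) = 11334.
∂D/∂P = −216.
E = (-216) × (56/11334) = -1.0672…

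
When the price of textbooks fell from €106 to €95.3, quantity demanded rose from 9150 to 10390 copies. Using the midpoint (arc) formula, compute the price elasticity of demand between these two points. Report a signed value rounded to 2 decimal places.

-1.19

%ΔQ = (10390 − 9150) / [(9150 + 10390)/2] = 1240/9770 = 0.126919…
%ΔP = (95.3 − 106) / [(106 + 95.3)/2] = -10.7/100.65 = -0.106308…
Arc Ed = %ΔQ / %ΔP = (1240/9770) / (-10.7/100.65) = -1.1938…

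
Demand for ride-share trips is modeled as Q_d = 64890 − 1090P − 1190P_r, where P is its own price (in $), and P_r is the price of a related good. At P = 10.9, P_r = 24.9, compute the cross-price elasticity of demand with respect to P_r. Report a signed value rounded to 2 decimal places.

At the given values, Q_d = 64890 − 1090(10.9) − 1190(24.9) = 23378.
∂Q_d/∂P_r = -1190.
E = (-1190) × (24.9/23378) = -1.2674…

-1.27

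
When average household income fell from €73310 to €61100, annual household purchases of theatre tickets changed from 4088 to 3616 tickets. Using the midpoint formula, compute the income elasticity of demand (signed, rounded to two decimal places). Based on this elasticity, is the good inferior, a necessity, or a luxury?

%ΔQ = (3616 − 4088)/[( 4088 + 3616)/2] = -472/3852 = -0.122533…
%ΔIncome = (61100 − 73310)/[( 73310 + 61100)/2] = -12210/67205 = -0.181682…
E_income = (-472/3852) / (-12210/67205) = 0.6744…
0 < E_income < 1 ⇒ normal good, necessity.

0.67; necessity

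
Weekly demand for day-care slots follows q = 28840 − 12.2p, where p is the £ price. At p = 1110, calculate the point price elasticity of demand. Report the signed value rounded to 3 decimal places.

dq/dp = −12.2. At p = 1110, q = 28840 − 12.2(1110) = 15298.
Ed = (dq/dp)·(p/q) = −12.2 × (1110/15298) = -0.88521…

-0.885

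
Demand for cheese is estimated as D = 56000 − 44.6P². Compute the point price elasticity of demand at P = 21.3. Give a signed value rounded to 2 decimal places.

-1.13

dD/dP = −2·44.6·P = -1899.96. At P = 21.3, D = 35765.426.
Ed = (dD/dP)·(P/D) = (-1899.96) × (21.3/35765.426) = -1.1315…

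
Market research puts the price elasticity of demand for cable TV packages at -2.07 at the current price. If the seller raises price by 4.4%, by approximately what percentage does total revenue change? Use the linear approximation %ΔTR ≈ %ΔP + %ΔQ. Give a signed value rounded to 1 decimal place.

%ΔQ ≈ Ed × %ΔP = (-2.07) × (+4.4%) = -9.1080%
%ΔTR ≈ %ΔP + %ΔQ = (+4.4%) + (-9.1080%) = -4.7080%

-4.7%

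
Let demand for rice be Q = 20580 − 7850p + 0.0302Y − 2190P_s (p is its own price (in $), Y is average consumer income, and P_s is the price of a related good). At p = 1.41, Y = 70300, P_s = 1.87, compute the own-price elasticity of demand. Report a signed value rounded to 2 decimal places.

At the given values, Q = 20580 − 7850(1.41) + 0.0302(70300) − 2190(1.87) = 7539.26.
∂Q/∂p = −7850.
E = (-7850) × (1.41/7539.26) = -1.4681…

-1.47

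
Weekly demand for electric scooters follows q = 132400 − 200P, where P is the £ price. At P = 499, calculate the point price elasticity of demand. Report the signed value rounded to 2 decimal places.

dq/dP = −200. At P = 499, q = 132400 − 200(499) = 32600.
Ed = (dq/dP)·(P/q) = −200 × (499/32600) = -3.0613…

-3.06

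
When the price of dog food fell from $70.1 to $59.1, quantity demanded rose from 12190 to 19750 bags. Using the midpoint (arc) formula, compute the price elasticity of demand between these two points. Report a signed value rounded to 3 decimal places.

-2.780

%ΔQ = (19750 − 12190) / [(12190 + 19750)/2] = 7560/15970 = 0.473387…
%ΔP = (59.1 − 70.1) / [(70.1 + 59.1)/2] = -11/64.6 = -0.170278…
Arc Ed = %ΔQ / %ΔP = (7560/15970) / (-11/64.6) = -2.78007…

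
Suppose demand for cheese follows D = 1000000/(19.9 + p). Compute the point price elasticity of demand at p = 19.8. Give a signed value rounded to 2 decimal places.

-0.50

dD/dp = −1000000/(19.9 + p)² = -634.482. At p = 19.8, D = 25188.9.
Ed = (dD/dp)·(p/D) = (-634.482) × (19.8/25188.9) = -0.4987…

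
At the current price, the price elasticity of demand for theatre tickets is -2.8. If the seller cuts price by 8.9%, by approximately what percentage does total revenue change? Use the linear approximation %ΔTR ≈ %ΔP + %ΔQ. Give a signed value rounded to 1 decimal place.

+16.0%

%ΔQ ≈ Ed × %ΔP = (-2.8) × (-8.9%) = +24.9200%
%ΔTR ≈ %ΔP + %ΔQ = (-8.9%) + (+24.9200%) = +16.0200%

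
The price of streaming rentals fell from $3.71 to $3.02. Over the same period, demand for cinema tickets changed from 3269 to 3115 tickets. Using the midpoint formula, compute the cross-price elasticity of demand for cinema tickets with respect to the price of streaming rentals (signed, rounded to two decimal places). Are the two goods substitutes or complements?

%ΔQ_{cinema tickets} = (3115 − 3269)/avg = -154/3192 = -0.048245…
%ΔP_{streaming rentals} = (3.02 − 3.71)/avg = -0.69/3.365 = -0.205052…
E_cross = (-154/3192) / (-0.69/3.365) = 0.2352…
E_cross > 0 ⇒ the goods are substitutes.

0.24; substitutes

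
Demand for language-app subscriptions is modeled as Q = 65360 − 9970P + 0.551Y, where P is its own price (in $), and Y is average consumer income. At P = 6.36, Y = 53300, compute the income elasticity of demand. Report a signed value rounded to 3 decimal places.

At the given values, Q = 65360 − 9970(6.36) + 0.551(53300) = 31319.1.
∂Q/∂Y = 0.551.
E = (0.551) × (53300/31319.1) = 0.93771…

0.938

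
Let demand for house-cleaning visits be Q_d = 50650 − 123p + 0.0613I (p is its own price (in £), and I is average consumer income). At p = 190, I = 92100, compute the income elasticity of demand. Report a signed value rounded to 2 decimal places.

0.17

At the given values, Q_d = 50650 − 123(190) + 0.0613(92100) = 32925.73.
∂Q_d/∂I = 0.0613.
E = (0.0613) × (92100/32925.73) = 0.1714…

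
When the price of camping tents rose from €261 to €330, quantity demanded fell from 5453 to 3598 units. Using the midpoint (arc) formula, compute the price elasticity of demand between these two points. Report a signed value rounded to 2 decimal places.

%ΔQ = (3598 − 5453) / [(5453 + 3598)/2] = -1855/4525.5 = -0.409899…
%ΔP = (330 − 261) / [(261 + 330)/2] = 69/295.5 = 0.233502…
Arc Ed = %ΔQ / %ΔP = (-1855/4525.5) / (69/295.5) = -1.7554…

-1.76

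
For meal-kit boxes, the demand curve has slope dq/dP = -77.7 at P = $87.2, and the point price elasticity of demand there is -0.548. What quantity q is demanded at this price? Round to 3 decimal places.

12363.942

Ed = (dq/dP)·(P/q) ⇒ q = (dq/dP)·P/Ed = (-77.7)·87.2/(-0.548) = 12363.94160…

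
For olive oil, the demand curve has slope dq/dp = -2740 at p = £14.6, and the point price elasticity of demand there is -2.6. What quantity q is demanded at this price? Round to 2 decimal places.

15386.15

Ed = (dq/dp)·(p/q) ⇒ q = (dq/dp)·p/Ed = (-2740)·14.6/(-2.6) = 15386.1538…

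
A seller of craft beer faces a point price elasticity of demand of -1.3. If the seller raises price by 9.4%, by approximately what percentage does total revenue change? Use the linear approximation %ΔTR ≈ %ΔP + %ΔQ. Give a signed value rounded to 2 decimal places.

-2.82%

%ΔQ ≈ Ed × %ΔP = (-1.3) × (+9.4%) = -12.2200%
%ΔTR ≈ %ΔP + %ΔQ = (+9.4%) + (-12.2200%) = -2.8200%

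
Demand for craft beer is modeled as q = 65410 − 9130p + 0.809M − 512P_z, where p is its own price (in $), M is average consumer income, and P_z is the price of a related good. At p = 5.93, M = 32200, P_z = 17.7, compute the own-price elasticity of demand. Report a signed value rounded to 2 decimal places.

-1.92

At the given values, q = 65410 − 9130(5.93) + 0.809(32200) − 512(17.7) = 28256.5.
∂q/∂p = −9130.
E = (-9130) × (5.93/28256.5) = -1.9160…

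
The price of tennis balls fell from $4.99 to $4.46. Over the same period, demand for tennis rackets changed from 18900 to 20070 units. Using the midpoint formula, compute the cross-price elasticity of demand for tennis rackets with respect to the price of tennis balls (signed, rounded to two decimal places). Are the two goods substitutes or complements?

%ΔQ_{tennis rackets} = (20070 − 18900)/avg = 1170/19485 = 0.060046…
%ΔP_{tennis balls} = (4.46 − 4.99)/avg = -0.53/4.725 = -0.112169…
E_cross = (1170/19485) / (-0.53/4.725) = -0.5353…
E_cross < 0 ⇒ the goods are complements.

-0.54; complements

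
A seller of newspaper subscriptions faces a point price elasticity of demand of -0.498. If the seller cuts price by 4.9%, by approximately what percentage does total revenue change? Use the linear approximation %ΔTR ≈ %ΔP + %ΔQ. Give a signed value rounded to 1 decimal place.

-2.5%

%ΔQ ≈ Ed × %ΔP = (-0.498) × (-4.9%) = +2.4402%
%ΔTR ≈ %ΔP + %ΔQ = (-4.9%) + (+2.4402%) = -2.4598%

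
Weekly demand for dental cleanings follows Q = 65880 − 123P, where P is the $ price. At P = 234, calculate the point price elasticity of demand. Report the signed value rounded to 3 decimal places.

dQ/dP = −123. At P = 234, Q = 65880 − 123(234) = 37098.
Ed = (dQ/dP)·(P/Q) = −123 × (234/37098) = -0.77583…

-0.776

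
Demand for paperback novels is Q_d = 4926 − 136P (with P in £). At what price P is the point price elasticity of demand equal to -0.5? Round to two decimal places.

Ed = −136P/(4926 − 136P). Set this equal to -0.5:
136P = 0.5·(4926 − 136P) ⇒ 136P(1 + 0.5) = 0.5·4926
P = 0.5·4926 / (136·1.5) = 12.0735…

12.07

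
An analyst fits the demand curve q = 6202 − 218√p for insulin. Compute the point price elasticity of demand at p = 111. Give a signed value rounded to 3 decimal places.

dq/dp = −218/(2√p) = -10.3458. At p = 111, q = 3905.23.
Ed = (dq/dp)·(p/q) = (-10.3458) × (111/3905.23) = -0.29406…

-0.294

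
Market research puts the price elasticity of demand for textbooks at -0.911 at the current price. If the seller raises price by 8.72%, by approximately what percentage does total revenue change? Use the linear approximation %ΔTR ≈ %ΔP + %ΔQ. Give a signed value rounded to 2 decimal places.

+0.78%

%ΔQ ≈ Ed × %ΔP = (-0.911) × (+8.72%) = -7.9439%
%ΔTR ≈ %ΔP + %ΔQ = (+8.72%) + (-7.9439%) = +0.7761%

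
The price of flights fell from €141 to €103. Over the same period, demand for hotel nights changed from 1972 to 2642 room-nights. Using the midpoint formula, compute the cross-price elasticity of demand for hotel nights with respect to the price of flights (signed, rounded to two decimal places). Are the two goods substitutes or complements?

-0.93; complements

%ΔQ_{hotel nights} = (2642 − 1972)/avg = 670/2307 = 0.290420…
%ΔP_{flights} = (103 − 141)/avg = -38/122 = -0.311475…
E_cross = (670/2307) / (-38/122) = -0.9324…
E_cross < 0 ⇒ the goods are complements.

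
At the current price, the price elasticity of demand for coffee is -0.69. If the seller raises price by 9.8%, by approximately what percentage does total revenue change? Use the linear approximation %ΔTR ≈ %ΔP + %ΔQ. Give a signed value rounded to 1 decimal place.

+3.0%

%ΔQ ≈ Ed × %ΔP = (-0.69) × (+9.8%) = -6.7620%
%ΔTR ≈ %ΔP + %ΔQ = (+9.8%) + (-6.7620%) = +3.0380%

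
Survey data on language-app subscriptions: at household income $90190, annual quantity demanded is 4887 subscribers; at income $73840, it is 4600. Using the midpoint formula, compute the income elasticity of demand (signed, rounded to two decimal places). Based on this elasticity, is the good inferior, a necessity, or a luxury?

0.30; necessity

%ΔQ = (4600 − 4887)/[( 4887 + 4600)/2] = -287/4743.5 = -0.060503…
%ΔIncome = (73840 − 90190)/[( 90190 + 73840)/2] = -16350/82015 = -0.199353…
E_income = (-287/4743.5) / (-16350/82015) = 0.3034…
0 < E_income < 1 ⇒ normal good, necessity.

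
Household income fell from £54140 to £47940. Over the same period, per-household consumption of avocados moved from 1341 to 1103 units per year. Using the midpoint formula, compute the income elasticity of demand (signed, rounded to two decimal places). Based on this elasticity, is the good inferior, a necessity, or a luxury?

1.60; luxury

%ΔQ = (1103 − 1341)/[( 1341 + 1103)/2] = -238/1222 = -0.194762…
%ΔIncome = (47940 − 54140)/[( 54140 + 47940)/2] = -6200/51040 = -0.121473…
E_income = (-238/1222) / (-6200/51040) = 1.6033…
E_income > 1 ⇒ normal good, luxury.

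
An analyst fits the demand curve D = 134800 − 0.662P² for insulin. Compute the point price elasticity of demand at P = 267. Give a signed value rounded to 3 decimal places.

-1.077

dD/dP = −2·0.662·P = -353.508. At P = 267, D = 87606.682.
Ed = (dD/dP)·(P/D) = (-353.508) × (267/87606.682) = -1.07739…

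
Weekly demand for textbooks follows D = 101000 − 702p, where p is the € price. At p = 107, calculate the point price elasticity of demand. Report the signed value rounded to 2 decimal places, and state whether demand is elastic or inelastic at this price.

dD/dp = −702. At p = 107, D = 101000 − 702(107) = 25886.
Ed = (dD/dp)·(p/D) = −702 × (107/25886) = -2.9017…
|Ed| = 2.90 > 1, so demand is elastic.

-2.90; elastic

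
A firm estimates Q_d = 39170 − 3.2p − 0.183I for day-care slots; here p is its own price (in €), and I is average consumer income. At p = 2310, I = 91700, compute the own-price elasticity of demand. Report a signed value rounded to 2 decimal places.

At the given values, Q_d = 39170 − 3.2(2310) − 0.183(91700) = 14996.9.
∂Q_d/∂p = −3.2.
E = (-3.2) × (2310/14996.9) = -0.4929…

-0.49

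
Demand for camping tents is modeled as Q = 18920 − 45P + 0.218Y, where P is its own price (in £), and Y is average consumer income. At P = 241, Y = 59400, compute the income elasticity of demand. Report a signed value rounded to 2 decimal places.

At the given values, Q = 18920 − 45(241) + 0.218(59400) = 21024.2.
∂Q/∂Y = 0.218.
E = (0.218) × (59400/21024.2) = 0.6159…

0.62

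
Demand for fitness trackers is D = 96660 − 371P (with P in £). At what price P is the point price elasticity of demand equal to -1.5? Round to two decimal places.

156.32

Ed = −371P/(96660 − 371P). Set this equal to -1.5:
371P = 1.5·(96660 − 371P) ⇒ 371P(1 + 1.5) = 1.5·96660
P = 1.5·96660 / (371·2.5) = 156.3234…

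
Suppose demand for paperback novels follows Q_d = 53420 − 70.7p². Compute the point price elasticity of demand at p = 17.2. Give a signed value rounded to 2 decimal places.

-1.29

dQ_d/dp = −2·70.7·p = -2432.08. At p = 17.2, Q_d = 32504.112.
Ed = (dQ_d/dp)·(p/Q_d) = (-2432.08) × (17.2/32504.112) = -1.2869…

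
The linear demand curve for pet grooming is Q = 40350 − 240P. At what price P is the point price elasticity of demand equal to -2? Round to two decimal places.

112.08

Ed = −240P/(40350 − 240P). Set this equal to -2:
240P = 2·(40350 − 240P) ⇒ 240P(1 + 2) = 2·40350
P = 2·40350 / (240·3) = 112.0833…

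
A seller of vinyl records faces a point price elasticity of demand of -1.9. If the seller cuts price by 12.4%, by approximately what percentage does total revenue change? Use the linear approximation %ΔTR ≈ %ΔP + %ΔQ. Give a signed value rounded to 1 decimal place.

%ΔQ ≈ Ed × %ΔP = (-1.9) × (-12.4%) = +23.5600%
%ΔTR ≈ %ΔP + %ΔQ = (-12.4%) + (+23.5600%) = +11.1600%

+11.2%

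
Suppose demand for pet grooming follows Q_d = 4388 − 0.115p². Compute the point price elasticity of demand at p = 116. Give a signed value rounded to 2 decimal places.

dQ_d/dp = −2·0.115·p = -26.68. At p = 116, Q_d = 2840.56.
Ed = (dQ_d/dp)·(p/Q_d) = (-26.68) × (116/2840.56) = -1.0895…

-1.09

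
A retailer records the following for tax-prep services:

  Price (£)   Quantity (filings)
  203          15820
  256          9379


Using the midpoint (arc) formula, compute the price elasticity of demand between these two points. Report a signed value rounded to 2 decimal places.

%ΔQ = (9379 − 15820) / [(15820 + 9379)/2] = -6441/12599.5 = -0.511210…
%ΔP = (256 − 203) / [(203 + 256)/2] = 53/229.5 = 0.230936…
Arc Ed = %ΔQ / %ΔP = (-6441/12599.5) / (53/229.5) = -2.2136…

-2.21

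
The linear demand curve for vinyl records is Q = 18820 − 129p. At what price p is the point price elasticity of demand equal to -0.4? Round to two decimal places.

41.68

Ed = −129p/(18820 − 129p). Set this equal to -0.4:
129p = 0.4·(18820 − 129p) ⇒ 129p(1 + 0.4) = 0.4·18820
p = 0.4·18820 / (129·1.4) = 41.6832…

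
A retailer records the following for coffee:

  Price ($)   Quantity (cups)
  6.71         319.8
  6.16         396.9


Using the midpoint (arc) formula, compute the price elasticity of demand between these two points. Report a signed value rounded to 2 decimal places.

-2.52

%ΔQ = (396.9 − 319.8) / [(319.8 + 396.9)/2] = 77.1/358.35 = 0.215152…
%ΔP = (6.16 − 6.71) / [(6.71 + 6.16)/2] = -0.55/6.435 = -0.085470…
Arc Ed = %ΔQ / %ΔP = (77.1/358.35) / (-0.55/6.435) = -2.5172…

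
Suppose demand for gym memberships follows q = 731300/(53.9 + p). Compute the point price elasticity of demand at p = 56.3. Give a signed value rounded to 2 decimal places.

-0.51

dq/dp = −731300/(53.9 + p)² = -60.2188. At p = 56.3, q = 6636.12.
Ed = (dq/dp)·(p/q) = (-60.2188) × (56.3/6636.12) = -0.5108…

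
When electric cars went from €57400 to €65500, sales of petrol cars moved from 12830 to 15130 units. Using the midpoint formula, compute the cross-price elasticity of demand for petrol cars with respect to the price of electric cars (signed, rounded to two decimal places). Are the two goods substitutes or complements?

%ΔQ_{petrol cars} = (15130 − 12830)/avg = 2300/13980 = 0.164520…
%ΔP_{electric cars} = (65500 − 57400)/avg = 8100/61450 = 0.131814…
E_cross = (2300/13980) / (8100/61450) = 1.2481…
E_cross > 0 ⇒ the goods are substitutes.

1.25; substitutes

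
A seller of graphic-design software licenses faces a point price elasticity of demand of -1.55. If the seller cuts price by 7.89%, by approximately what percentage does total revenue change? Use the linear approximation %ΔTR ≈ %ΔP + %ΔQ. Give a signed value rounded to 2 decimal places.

+4.34%

%ΔQ ≈ Ed × %ΔP = (-1.55) × (-7.89%) = +12.2295%
%ΔTR ≈ %ΔP + %ΔQ = (-7.89%) + (+12.2295%) = +4.3395%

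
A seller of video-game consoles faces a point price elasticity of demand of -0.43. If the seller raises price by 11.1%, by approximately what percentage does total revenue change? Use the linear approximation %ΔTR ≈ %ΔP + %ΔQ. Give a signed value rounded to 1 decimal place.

+6.3%

%ΔQ ≈ Ed × %ΔP = (-0.43) × (+11.1%) = -4.7730%
%ΔTR ≈ %ΔP + %ΔQ = (+11.1%) + (-4.7730%) = +6.3270%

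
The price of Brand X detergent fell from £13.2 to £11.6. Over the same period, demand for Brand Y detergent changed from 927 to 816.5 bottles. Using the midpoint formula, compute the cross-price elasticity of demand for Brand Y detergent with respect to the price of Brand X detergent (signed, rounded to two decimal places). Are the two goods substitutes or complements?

%ΔQ_{Brand Y detergent} = (816.5 − 927)/avg = -110.5/871.75 = -0.126756…
%ΔP_{Brand X detergent} = (11.6 − 13.2)/avg = -1.6/12.4 = -0.129032…
E_cross = (-110.5/871.75) / (-1.6/12.4) = 0.9823…
E_cross > 0 ⇒ the goods are substitutes.

0.98; substitutes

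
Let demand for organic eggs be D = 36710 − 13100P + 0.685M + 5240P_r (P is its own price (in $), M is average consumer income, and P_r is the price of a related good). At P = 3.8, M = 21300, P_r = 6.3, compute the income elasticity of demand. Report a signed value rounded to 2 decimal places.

At the given values, D = 36710 − 13100(3.8) + 0.685(21300) + 5240(6.3) = 34532.5.
∂D/∂M = 0.685.
E = (0.685) × (21300/34532.5) = 0.4225…

0.42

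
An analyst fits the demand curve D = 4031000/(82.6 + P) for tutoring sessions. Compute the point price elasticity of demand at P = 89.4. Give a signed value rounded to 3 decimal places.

dD/dP = −4031000/(82.6 + P)² = -136.256. At P = 89.4, D = 23436.
Ed = (dD/dP)·(P/D) = (-136.256) × (89.4/23436) = -0.51976…

-0.520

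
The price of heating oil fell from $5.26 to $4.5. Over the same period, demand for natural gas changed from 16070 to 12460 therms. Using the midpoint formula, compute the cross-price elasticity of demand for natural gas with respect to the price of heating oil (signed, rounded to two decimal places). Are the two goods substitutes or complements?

1.62; substitutes

%ΔQ_{natural gas} = (12460 − 16070)/avg = -3610/14265 = -0.253066…
%ΔP_{heating oil} = (4.5 − 5.26)/avg = -0.76/4.88 = -0.155737…
E_cross = (-3610/14265) / (-0.76/4.88) = 1.6249…
E_cross > 0 ⇒ the goods are substitutes.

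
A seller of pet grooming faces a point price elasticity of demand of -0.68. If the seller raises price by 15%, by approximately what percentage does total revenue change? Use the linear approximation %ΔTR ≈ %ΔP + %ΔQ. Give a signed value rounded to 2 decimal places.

%ΔQ ≈ Ed × %ΔP = (-0.68) × (+15%) = -10.2000%
%ΔTR ≈ %ΔP + %ΔQ = (+15%) + (-10.2000%) = +4.8000%

+4.80%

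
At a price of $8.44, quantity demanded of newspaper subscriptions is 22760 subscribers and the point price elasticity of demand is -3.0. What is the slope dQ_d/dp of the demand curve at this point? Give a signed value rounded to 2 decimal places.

-8090.05

Ed = (dQ_d/dp)·(p/Q_d) ⇒ dQ_d/dp = Ed·Q_d/p = (-3.0)·22760/8.44 = -8090.0473…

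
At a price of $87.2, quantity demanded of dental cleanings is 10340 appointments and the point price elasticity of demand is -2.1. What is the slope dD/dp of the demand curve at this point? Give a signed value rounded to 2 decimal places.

-249.01

Ed = (dD/dp)·(p/D) ⇒ dD/dp = Ed·D/p = (-2.1)·10340/87.2 = -249.0137…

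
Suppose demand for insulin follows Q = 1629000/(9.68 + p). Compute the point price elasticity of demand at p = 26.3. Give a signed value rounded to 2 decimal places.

-0.73

dQ/dp = −1629000/(9.68 + p)² = -1258.34. At p = 26.3, Q = 45275.2.
Ed = (dQ/dp)·(p/Q) = (-1258.34) × (26.3/45275.2) = -0.7309…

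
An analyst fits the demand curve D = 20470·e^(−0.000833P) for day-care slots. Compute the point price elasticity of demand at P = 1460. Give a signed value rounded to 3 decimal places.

-1.216

dD/dP = −0.000833·D = -5.05339. At P = 1460, D = 6066.49.
Ed = (dD/dP)·(P/D) = (-5.05339) × (1460/6066.49) = -1.21618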